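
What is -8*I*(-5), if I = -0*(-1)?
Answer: 0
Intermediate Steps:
I = 0 (I = -2*0 = 0)
-8*I*(-5) = -8*0*(-5) = 0*(-5) = 0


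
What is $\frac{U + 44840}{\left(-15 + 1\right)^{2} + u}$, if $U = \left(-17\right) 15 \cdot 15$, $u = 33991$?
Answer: $\frac{41015}{34187} \approx 1.1997$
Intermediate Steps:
$U = -3825$ ($U = \left(-255\right) 15 = -3825$)
$\frac{U + 44840}{\left(-15 + 1\right)^{2} + u} = \frac{-3825 + 44840}{\left(-15 + 1\right)^{2} + 33991} = \frac{41015}{\left(-14\right)^{2} + 33991} = \frac{41015}{196 + 33991} = \frac{41015}{34187}$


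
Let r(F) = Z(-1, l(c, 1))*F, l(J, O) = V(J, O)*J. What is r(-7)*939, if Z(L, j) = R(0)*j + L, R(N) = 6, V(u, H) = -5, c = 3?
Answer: 598143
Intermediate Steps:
l(J, O) = -5*J
Z(L, j) = L + 6*j (Z(L, j) = 6*j + L = L + 6*j)
r(F) = -91*F (r(F) = (-1 + 6*(-5*3))*F = (-1 + 6*(-15))*F = (-1 - 90)*F = -91*F)
r(-7)*939 = -91*(-7)*939 = 637*939 = 598143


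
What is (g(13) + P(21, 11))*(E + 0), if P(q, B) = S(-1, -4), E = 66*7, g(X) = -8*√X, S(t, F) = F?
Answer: -1848 - 3696*√13 ≈ -15174.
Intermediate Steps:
E = 462
P(q, B) = -4
(g(13) + P(21, 11))*(E + 0) = (-8*√13 - 4)*(462 + 0) = (-4 - 8*√13)*462 = -1848 - 3696*√13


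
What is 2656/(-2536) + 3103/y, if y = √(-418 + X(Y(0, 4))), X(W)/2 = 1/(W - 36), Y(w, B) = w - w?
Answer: -332/317 - 9309*I*√602/1505 ≈ -1.0473 - 151.76*I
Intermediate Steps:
Y(w, B) = 0
X(W) = 2/(-36 + W) (X(W) = 2/(W - 36) = 2/(-36 + W))
y = 5*I*√602/6 (y = √(-418 + 2/(-36 + 0)) = √(-418 + 2/(-36)) = √(-418 + 2*(-1/36)) = √(-418 - 1/18) = √(-7525/18) = 5*I*√602/6 ≈ 20.446*I)
2656/(-2536) + 3103/y = 2656/(-2536) + 3103/((5*I*√602/6)) = 2656*(-1/2536) + 3103*(-3*I*√602/1505) = -332/317 - 9309*I*√602/1505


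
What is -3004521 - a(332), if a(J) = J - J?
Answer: -3004521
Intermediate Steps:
a(J) = 0
-3004521 - a(332) = -3004521 - 1*0 = -3004521 + 0 = -3004521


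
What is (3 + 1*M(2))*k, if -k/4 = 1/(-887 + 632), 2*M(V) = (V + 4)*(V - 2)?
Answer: 4/85 ≈ 0.047059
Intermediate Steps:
M(V) = (-2 + V)*(4 + V)/2 (M(V) = ((V + 4)*(V - 2))/2 = ((4 + V)*(-2 + V))/2 = ((-2 + V)*(4 + V))/2 = (-2 + V)*(4 + V)/2)
k = 4/255 (k = -4/(-887 + 632) = -4/(-255) = -4*(-1/255) = 4/255 ≈ 0.015686)
(3 + 1*M(2))*k = (3 + 1*(-4 + 2 + (½)*2²))*(4/255) = (3 + 1*(-4 + 2 + (½)*4))*(4/255) = (3 + 1*(-4 + 2 + 2))*(4/255) = (3 + 1*0)*(4/255) = (3 + 0)*(4/255) = 3*(4/255) = 4/85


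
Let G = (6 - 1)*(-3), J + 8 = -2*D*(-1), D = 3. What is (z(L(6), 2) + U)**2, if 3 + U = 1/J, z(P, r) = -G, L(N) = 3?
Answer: 529/4 ≈ 132.25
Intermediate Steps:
J = -2 (J = -8 - 2*3*(-1) = -8 - 6*(-1) = -8 + 6 = -2)
G = -15 (G = 5*(-3) = -15)
z(P, r) = 15 (z(P, r) = -1*(-15) = 15)
U = -7/2 (U = -3 + 1/(-2) = -3 - 1/2 = -7/2 ≈ -3.5000)
(z(L(6), 2) + U)**2 = (15 - 7/2)**2 = (23/2)**2 = 529/4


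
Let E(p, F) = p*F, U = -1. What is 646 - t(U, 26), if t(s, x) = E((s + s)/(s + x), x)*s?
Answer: 16098/25 ≈ 643.92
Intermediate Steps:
E(p, F) = F*p
t(s, x) = 2*x*s²/(s + x) (t(s, x) = (x*((s + s)/(s + x)))*s = (x*((2*s)/(s + x)))*s = (x*(2*s/(s + x)))*s = (2*s*x/(s + x))*s = 2*x*s²/(s + x))
646 - t(U, 26) = 646 - 2*26*(-1)²/(-1 + 26) = 646 - 2*26/25 = 646 - 1*52/25 = 646 - 52/25 = 16098/25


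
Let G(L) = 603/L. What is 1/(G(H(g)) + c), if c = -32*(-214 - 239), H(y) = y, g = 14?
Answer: 14/203547 ≈ 6.8780e-5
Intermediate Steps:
c = 14496 (c = -32*(-453) = 14496)
1/(G(H(g)) + c) = 1/(603/14 + 14496) = 1/(203547/14) = 14/203547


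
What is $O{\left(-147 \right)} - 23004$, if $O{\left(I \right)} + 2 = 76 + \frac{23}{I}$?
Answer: $- \frac{3370733}{147} \approx -22930.0$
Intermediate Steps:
$O{\left(I \right)} = 74 + \frac{23}{I}$ ($O{\left(I \right)} = -2 + \left(76 + \frac{23}{I}\right) = 74 + \frac{23}{I}$)
$O{\left(-147 \right)} - 23004 = \left(74 + \frac{23}{-147}\right) - 23004 = \left(74 + 23 \left(- \frac{1}{147}\right)\right) - 23004 = \left(74 - \frac{23}{147}\right) - 23004 = \frac{10855}{147} - 23004 = - \frac{3370733}{147}$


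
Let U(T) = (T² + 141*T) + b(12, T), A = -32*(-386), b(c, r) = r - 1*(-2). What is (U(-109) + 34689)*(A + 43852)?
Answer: 1747607176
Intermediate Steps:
b(c, r) = 2 + r (b(c, r) = r + 2 = 2 + r)
A = 12352
U(T) = 2 + T² + 142*T (U(T) = (T² + 141*T) + (2 + T) = 2 + T² + 142*T)
(U(-109) + 34689)*(A + 43852) = ((2 + (-109)² + 142*(-109)) + 34689)*(12352 + 43852) = ((2 + 11881 - 15478) + 34689)*56204 = (-3595 + 34689)*56204 = 31094*56204 = 1747607176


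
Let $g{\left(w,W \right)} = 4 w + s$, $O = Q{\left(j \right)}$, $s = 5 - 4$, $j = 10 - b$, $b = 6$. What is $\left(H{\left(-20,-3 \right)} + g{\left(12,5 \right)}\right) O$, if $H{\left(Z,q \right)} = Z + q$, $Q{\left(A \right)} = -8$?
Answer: $-208$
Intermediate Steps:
$j = 4$ ($j = 10 - 6 = 4$)
$s = 1$ ($s = 5 - 4 = 1$)
$O = -8$
$g{\left(w,W \right)} = 1 + 4 w$ ($g{\left(w,W \right)} = 4 w + 1 = 1 + 4 w$)
$\left(H{\left(-20,-3 \right)} + g{\left(12,5 \right)}\right) O = \left(\left(-20 - 3\right) + \left(1 + 4 \cdot 12\right)\right) \left(-8\right) = \left(-23 + \left(1 + 48\right)\right) \left(-8\right) = \left(-23 + 49\right) \left(-8\right) = 26 \left(-8\right) = -208$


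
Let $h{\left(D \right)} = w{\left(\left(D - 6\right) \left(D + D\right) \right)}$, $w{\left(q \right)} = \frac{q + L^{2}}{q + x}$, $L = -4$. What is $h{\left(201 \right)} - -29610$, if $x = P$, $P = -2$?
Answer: $\frac{1160573543}{39194} \approx 29611.0$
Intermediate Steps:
$x = -2$
$w{\left(q \right)} = \frac{16 + q}{-2 + q}$ ($w{\left(q \right)} = \frac{q + \left(-4\right)^{2}}{q - 2} = \frac{q + 16}{-2 + q} = \frac{16 + q}{-2 + q}$)
$h{\left(D \right)} = \frac{16 + 2 D \left(-6 + D\right)}{-2 + 2 D \left(-6 + D\right)}$ ($h{\left(D \right)} = \frac{16 + \left(D - 6\right) \left(D + D\right)}{-2 + \left(D - 6\right) \left(D + D\right)} = \frac{16 + \left(-6 + D\right) 2 D}{-2 + \left(-6 + D\right) 2 D} = \frac{16 + 2 D \left(-6 + D\right)}{-2 + 2 D \left(-6 + D\right)}$)
$h{\left(201 \right)} - -29610 = \frac{8 + 201 \left(-6 + 201\right)}{-1 + 201 \left(-6 + 201\right)} - -29610 = \frac{8 + 201 \cdot 195}{-1 + 201 \cdot 195} + 29610 = \frac{8 + 39195}{-1 + 39195} + 29610 = \frac{1}{39194} \cdot 39203 + 29610 = \frac{39203}{39194} + 29610 = \frac{1160573543}{39194}$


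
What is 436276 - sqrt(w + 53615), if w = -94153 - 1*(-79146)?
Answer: 436276 - 4*sqrt(2413) ≈ 4.3608e+5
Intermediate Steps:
w = -15007 (w = -94153 + 79146 = -15007)
436276 - sqrt(w + 53615) = 436276 - sqrt(-15007 + 53615) = 436276 - sqrt(38608) = 436276 - 4*sqrt(2413)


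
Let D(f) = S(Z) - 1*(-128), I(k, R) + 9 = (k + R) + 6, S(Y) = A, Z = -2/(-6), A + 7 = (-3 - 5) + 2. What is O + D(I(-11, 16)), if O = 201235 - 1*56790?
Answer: 144560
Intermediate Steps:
O = 144445 (O = 201235 - 56790 = 144445)
A = -13 (A = -7 + ((-3 - 5) + 2) = -7 + (-8 + 2) = -7 - 6 = -13)
Z = ⅓ (Z = -2*(-⅙) = ⅓ ≈ 0.33333)
S(Y) = -13
I(k, R) = -3 + R + k (I(k, R) = -9 + ((k + R) + 6) = -9 + ((R + k) + 6) = -9 + (6 + R + k) = -3 + R + k)
D(f) = 115 (D(f) = -13 - 1*(-128) = -13 + 128 = 115)
O + D(I(-11, 16)) = 144445 + 115 = 144560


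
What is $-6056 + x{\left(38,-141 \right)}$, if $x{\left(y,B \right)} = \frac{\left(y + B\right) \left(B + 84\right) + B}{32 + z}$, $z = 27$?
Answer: $- \frac{351574}{59} \approx -5958.9$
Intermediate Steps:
$x{\left(y,B \right)} = \frac{B}{59} + \frac{\left(84 + B\right) \left(B + y\right)}{59}$ ($x{\left(y,B \right)} = \frac{\left(y + B\right) \left(B + 84\right) + B}{32 + 27} = \frac{\left(B + y\right) \left(84 + B\right) + B}{59} = \left(\left(84 + B\right) \left(B + y\right) + B\right) \frac{1}{59} = \left(B + \left(84 + B\right) \left(B + y\right)\right) \frac{1}{59} = \frac{B}{59} + \frac{\left(84 + B\right) \left(B + y\right)}{59}$)
$-6056 + x{\left(38,-141 \right)} = -6056 + \left(\frac{\left(-141\right)^{2}}{59} + \frac{84}{59} \cdot 38 + \frac{85}{59} \left(-141\right) + \frac{1}{59} \left(-141\right) 38\right) = -6056 + \left(\frac{1}{59} \cdot 19881 + \frac{3192}{59} - \frac{11985}{59} - \frac{5358}{59}\right) = -6056 + \left(\frac{19881}{59} + \frac{3192}{59} - \frac{11985}{59} - \frac{5358}{59}\right) = -6056 + \frac{5730}{59} = - \frac{351574}{59}$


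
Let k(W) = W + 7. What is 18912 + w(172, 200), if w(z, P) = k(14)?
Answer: 18933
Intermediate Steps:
k(W) = 7 + W
w(z, P) = 21 (w(z, P) = 7 + 14 = 21)
18912 + w(172, 200) = 18912 + 21 = 18933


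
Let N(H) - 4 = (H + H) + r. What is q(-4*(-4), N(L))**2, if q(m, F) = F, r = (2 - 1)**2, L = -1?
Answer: 9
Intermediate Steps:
r = 1 (r = 1**2 = 1)
N(H) = 5 + 2*H (N(H) = 4 + ((H + H) + 1) = 4 + (2*H + 1) = 4 + (1 + 2*H) = 5 + 2*H)
q(-4*(-4), N(L))**2 = (5 + 2*(-1))**2 = (5 - 2)**2 = 3**2 = 9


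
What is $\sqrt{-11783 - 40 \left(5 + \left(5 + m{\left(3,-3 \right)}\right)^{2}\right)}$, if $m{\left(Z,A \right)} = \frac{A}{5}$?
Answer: $\frac{i \sqrt{318935}}{5} \approx 112.95 i$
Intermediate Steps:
$m{\left(Z,A \right)} = \frac{A}{5}$ ($m{\left(Z,A \right)} = A \frac{1}{5} = \frac{A}{5}$)
$\sqrt{-11783 - 40 \left(5 + \left(5 + m{\left(3,-3 \right)}\right)^{2}\right)} = \sqrt{-11783 - 40 \left(5 + \left(5 + \frac{1}{5} \left(-3\right)\right)^{2}\right)} = \sqrt{-11783 - 40 \left(5 + \left(5 - \frac{3}{5}\right)^{2}\right)} = \sqrt{-11783 - 40 \left(5 + \left(\frac{22}{5}\right)^{2}\right)} = \sqrt{-11783 - 40 \left(5 + \frac{484}{25}\right)} = \sqrt{-11783 - \frac{4872}{5}} = \sqrt{- \frac{63787}{5}} = \frac{i \sqrt{318935}}{5}$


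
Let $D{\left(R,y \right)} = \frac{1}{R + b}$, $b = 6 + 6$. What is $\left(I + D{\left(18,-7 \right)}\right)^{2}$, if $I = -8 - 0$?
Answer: $\frac{57121}{900} \approx 63.468$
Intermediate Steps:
$b = 12$
$D{\left(R,y \right)} = \frac{1}{12 + R}$ ($D{\left(R,y \right)} = \frac{1}{R + 12} = \frac{1}{12 + R}$)
$I = -8$ ($I = -8 + 0 = -8$)
$\left(I + D{\left(18,-7 \right)}\right)^{2} = \left(-8 + \frac{1}{12 + 18}\right)^{2} = \left(-8 + \frac{1}{30}\right)^{2} = \left(- \frac{239}{30}\right)^{2} = \frac{57121}{900}$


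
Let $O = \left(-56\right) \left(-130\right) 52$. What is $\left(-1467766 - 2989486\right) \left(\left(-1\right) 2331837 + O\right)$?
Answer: $8706247814804$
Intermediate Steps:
$O = 378560$ ($O = 7280 \cdot 52 = 378560$)
$\left(-1467766 - 2989486\right) \left(\left(-1\right) 2331837 + O\right) = \left(-1467766 - 2989486\right) \left(\left(-1\right) 2331837 + 378560\right) = - 4457252 \left(-2331837 + 378560\right) = \left(-4457252\right) \left(-1953277\right) = 8706247814804$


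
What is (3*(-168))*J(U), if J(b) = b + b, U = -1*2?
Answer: 2016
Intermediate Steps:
U = -2
J(b) = 2*b
(3*(-168))*J(U) = (3*(-168))*(2*(-2)) = -504*(-4) = 2016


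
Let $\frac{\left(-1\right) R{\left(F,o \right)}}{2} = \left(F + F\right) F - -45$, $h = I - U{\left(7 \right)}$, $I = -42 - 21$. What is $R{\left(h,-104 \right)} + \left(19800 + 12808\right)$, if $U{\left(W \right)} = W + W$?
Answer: $8802$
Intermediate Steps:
$U{\left(W \right)} = 2 W$
$I = -63$
$h = -77$ ($h = -63 - 2 \cdot 7 = -63 - 14 = -77$)
$R{\left(F,o \right)} = -90 - 4 F^{2}$ ($R{\left(F,o \right)} = - 2 \left(\left(F + F\right) F - -45\right) = - 2 \left(2 F F + 45\right) = - 2 \left(2 F^{2} + 45\right) = - 2 \left(45 + 2 F^{2}\right) = -90 - 4 F^{2}$)
$R{\left(h,-104 \right)} + \left(19800 + 12808\right) = \left(-90 - 4 \left(-77\right)^{2}\right) + \left(19800 + 12808\right) = \left(-90 - 23716\right) + 32608 = -23806 + 32608 = 8802$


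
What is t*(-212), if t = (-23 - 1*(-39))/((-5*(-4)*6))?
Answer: -424/15 ≈ -28.267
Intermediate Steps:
t = 2/15 (t = (-23 + 39)/((20*6)) = 16/120 = 16*(1/120) = 2/15 ≈ 0.13333)
t*(-212) = (2/15)*(-212) = -424/15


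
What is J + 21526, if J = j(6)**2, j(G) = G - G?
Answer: 21526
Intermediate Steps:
j(G) = 0
J = 0 (J = 0**2 = 0)
J + 21526 = 0 + 21526 = 21526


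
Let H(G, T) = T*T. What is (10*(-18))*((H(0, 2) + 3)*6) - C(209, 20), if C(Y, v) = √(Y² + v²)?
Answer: -7560 - √44081 ≈ -7770.0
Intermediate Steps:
H(G, T) = T²
(10*(-18))*((H(0, 2) + 3)*6) - C(209, 20) = (10*(-18))*((2² + 3)*6) - √(209² + 20²) = -180*(4 + 3)*6 - √(43681 + 400) = -1260*6 - √44081 = -180*42 - √44081 = -7560 - √44081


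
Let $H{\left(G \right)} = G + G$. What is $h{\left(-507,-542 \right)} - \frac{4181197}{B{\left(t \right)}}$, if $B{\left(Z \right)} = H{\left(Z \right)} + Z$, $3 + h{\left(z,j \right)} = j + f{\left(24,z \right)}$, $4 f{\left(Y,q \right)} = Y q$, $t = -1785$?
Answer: $- \frac{15027188}{5355} \approx -2806.2$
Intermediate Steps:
$H{\left(G \right)} = 2 G$
$f{\left(Y,q \right)} = \frac{Y q}{4}$
$h{\left(z,j \right)} = -3 + j + 6 z$ ($h{\left(z,j \right)} = -3 + \left(j + \frac{1}{4} \cdot 24 z\right) = -3 + \left(j + 6 z\right) = -3 + j + 6 z$)
$B{\left(Z \right)} = 3 Z$ ($B{\left(Z \right)} = 2 Z + Z = 3 Z$)
$h{\left(-507,-542 \right)} - \frac{4181197}{B{\left(t \right)}} = \left(-3 - 542 + 6 \left(-507\right)\right) - \frac{4181197}{3 \left(-1785\right)} = \left(-3 - 542 - 3042\right) - \frac{4181197}{-5355} = -3587 - - \frac{4181197}{5355} = -3587 + \frac{4181197}{5355} = - \frac{15027188}{5355}$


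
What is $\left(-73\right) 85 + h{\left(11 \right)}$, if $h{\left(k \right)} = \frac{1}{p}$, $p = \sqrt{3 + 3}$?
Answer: $-6205 + \frac{\sqrt{6}}{6} \approx -6204.6$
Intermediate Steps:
$p = \sqrt{6} \approx 2.4495$
$h{\left(k \right)} = \frac{\sqrt{6}}{6}$ ($h{\left(k \right)} = \frac{1}{\sqrt{6}} = \frac{\sqrt{6}}{6}$)
$\left(-73\right) 85 + h{\left(11 \right)} = \left(-73\right) 85 + \frac{\sqrt{6}}{6} = -6205 + \frac{\sqrt{6}}{6}$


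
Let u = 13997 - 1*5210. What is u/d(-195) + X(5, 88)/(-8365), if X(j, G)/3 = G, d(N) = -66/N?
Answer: 4777705767/184030 ≈ 25962.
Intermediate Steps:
X(j, G) = 3*G
u = 8787 (u = 13997 - 5210 = 8787)
u/d(-195) + X(5, 88)/(-8365) = 8787/((-66/(-195))) + (3*88)/(-8365) = 8787/((-66*(-1/195))) + 264*(-1/8365) = 8787/(22/65) - 264/8365 = 8787*(65/22) - 264/8365 = 571155/22 - 264/8365 = 4777705767/184030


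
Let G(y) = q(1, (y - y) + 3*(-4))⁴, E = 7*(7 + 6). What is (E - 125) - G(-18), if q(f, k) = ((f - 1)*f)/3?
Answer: -34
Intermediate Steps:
E = 91 (E = 7*13 = 91)
q(f, k) = f*(-1 + f)/3 (q(f, k) = ((-1 + f)*f)*(⅓) = (f*(-1 + f))*(⅓) = f*(-1 + f)/3)
G(y) = 0 (G(y) = ((⅓)*1*(-1 + 1))⁴ = ((⅓)*1*0)⁴ = 0⁴ = 0)
(E - 125) - G(-18) = (91 - 125) - 1*0 = -34 + 0 = -34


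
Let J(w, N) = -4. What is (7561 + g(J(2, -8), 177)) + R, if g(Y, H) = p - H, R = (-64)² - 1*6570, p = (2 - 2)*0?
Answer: 4910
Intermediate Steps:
p = 0 (p = 0*0 = 0)
R = -2474 (R = 4096 - 6570 = -2474)
g(Y, H) = -H (g(Y, H) = 0 - H = -H)
(7561 + g(J(2, -8), 177)) + R = (7561 - 1*177) - 2474 = (7561 - 177) - 2474 = 7384 - 2474 = 4910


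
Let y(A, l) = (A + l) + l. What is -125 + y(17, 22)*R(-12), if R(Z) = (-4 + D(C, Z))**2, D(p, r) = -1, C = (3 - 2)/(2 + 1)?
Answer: 1400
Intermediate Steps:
C = 1/3 ≈ 0.33333
y(A, l) = A + 2*l
R(Z) = 25 (R(Z) = (-4 - 1)**2 = (-5)**2 = 25)
-125 + y(17, 22)*R(-12) = -125 + (17 + 2*22)*25 = -125 + (17 + 44)*25 = -125 + 61*25 = -125 + 1525 = 1400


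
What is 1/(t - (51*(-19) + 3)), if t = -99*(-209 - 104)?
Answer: 1/31953 ≈ 3.1296e-5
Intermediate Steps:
t = 30987 (t = -99*(-313) = 30987)
1/(t - (51*(-19) + 3)) = 1/(30987 - (51*(-19) + 3)) = 1/(30987 - (-969 + 3)) = 1/(30987 - 1*(-966)) = 1/(30987 + 966) = 1/31953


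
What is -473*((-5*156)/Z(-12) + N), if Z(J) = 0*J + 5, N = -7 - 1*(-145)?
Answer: 8514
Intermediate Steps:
N = 138 (N = -7 + 145 = 138)
Z(J) = 5 (Z(J) = 0 + 5 = 5)
-473*((-5*156)/Z(-12) + N) = -473*(-5*156/5 + 138) = -473*(-780*1/5 + 138) = -473*(-156 + 138) = -473*(-18) = 8514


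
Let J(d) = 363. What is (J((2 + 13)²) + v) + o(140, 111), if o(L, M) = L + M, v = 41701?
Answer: 42315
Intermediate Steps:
(J((2 + 13)²) + v) + o(140, 111) = (363 + 41701) + (140 + 111) = 42064 + 251 = 42315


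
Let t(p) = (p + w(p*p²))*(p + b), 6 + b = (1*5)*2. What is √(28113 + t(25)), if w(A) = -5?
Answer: √28693 ≈ 169.39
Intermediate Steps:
b = 4 (b = -6 + (1*5)*2 = -6 + 5*2 = -6 + 10 = 4)
t(p) = (-5 + p)*(4 + p) (t(p) = (p - 5)*(p + 4) = (-5 + p)*(4 + p))
√(28113 + t(25)) = √(28113 + (-20 + 25² - 1*25)) = √(28113 + (-20 + 625 - 25)) = √(28113 + 580) = √28693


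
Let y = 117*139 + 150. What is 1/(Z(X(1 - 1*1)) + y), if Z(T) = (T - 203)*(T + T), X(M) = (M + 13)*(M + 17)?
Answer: 1/24369 ≈ 4.1036e-5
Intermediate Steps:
X(M) = (13 + M)*(17 + M)
Z(T) = 2*T*(-203 + T) (Z(T) = (-203 + T)*(2*T) = 2*T*(-203 + T))
y = 16413 (y = 16263 + 150 = 16413)
1/(Z(X(1 - 1*1)) + y) = 1/(2*(221 + (1 - 1*1)² + 30*(1 - 1*1))*(-203 + (221 + (1 - 1*1)² + 30*(1 - 1*1))) + 16413) = 1/(2*(221 + (1 - 1)² + 30*(1 - 1))*(-203 + (221 + (1 - 1)² + 30*(1 - 1))) + 16413) = 1/(2*(221 + 0² + 30*0)*(-203 + (221 + 0² + 30*0)) + 16413) = 1/(2*(221 + 0 + 0)*(-203 + (221 + 0 + 0)) + 16413) = 1/(2*221*(-203 + 221) + 16413) = 1/(2*221*18 + 16413) = 1/(7956 + 16413) = 1/24369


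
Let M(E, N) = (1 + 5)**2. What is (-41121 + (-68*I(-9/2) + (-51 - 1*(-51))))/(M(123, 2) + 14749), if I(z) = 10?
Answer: -41801/14785 ≈ -2.8273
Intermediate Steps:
M(E, N) = 36 (M(E, N) = 6**2 = 36)
(-41121 + (-68*I(-9/2) + (-51 - 1*(-51))))/(M(123, 2) + 14749) = (-41121 + (-68*10 + (-51 - 1*(-51))))/(36 + 14749) = (-41121 + (-680 + (-51 + 51)))/14785 = (-41121 + (-680 + 0))*(1/14785) = (-41121 - 680)*(1/14785) = -41801*1/14785 = -41801/14785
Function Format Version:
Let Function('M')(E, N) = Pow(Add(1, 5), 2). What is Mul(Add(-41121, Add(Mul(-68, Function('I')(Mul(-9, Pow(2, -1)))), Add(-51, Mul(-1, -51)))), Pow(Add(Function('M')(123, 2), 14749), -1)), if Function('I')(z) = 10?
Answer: Rational(-41801, 14785) ≈ -2.8273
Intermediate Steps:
Function('M')(E, N) = 36 (Function('M')(E, N) = Pow(6, 2) = 36)
Mul(Add(-41121, Add(Mul(-68, Function('I')(Mul(-9, Pow(2, -1)))), Add(-51, Mul(-1, -51)))), Pow(Add(Function('M')(123, 2), 14749), -1)) = Mul(Add(-41121, Add(Mul(-68, 10), Add(-51, Mul(-1, -51)))), Pow(Add(36, 14749), -1)) = Mul(Add(-41121, Add(-680, Add(-51, 51))), Pow(14785, -1)) = Mul(Add(-41121, Add(-680, 0)), Rational(1, 14785)) = Mul(Add(-41121, -680), Rational(1, 14785)) = Mul(-41801, Rational(1, 14785)) = Rational(-41801, 14785)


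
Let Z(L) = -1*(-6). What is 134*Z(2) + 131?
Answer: 935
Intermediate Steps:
Z(L) = 6
134*Z(2) + 131 = 134*6 + 131 = 804 + 131 = 935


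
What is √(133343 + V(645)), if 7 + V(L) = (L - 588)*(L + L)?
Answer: √206866 ≈ 454.83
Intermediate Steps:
V(L) = -7 + 2*L*(-588 + L) (V(L) = -7 + (L - 588)*(L + L) = -7 + (-588 + L)*(2*L) = -7 + 2*L*(-588 + L))
√(133343 + V(645)) = √(133343 + (-7 - 1176*645 + 2*645²)) = √(133343 + (-7 - 758520 + 2*416025)) = √(133343 + (-7 - 758520 + 832050)) = √(133343 + 73523) = √206866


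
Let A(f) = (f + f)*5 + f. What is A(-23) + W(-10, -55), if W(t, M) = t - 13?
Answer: -276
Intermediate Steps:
A(f) = 11*f (A(f) = (2*f)*5 + f = 10*f + f = 11*f)
W(t, M) = -13 + t
A(-23) + W(-10, -55) = 11*(-23) + (-13 - 10) = -253 - 23 = -276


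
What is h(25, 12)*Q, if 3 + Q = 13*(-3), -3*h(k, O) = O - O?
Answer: 0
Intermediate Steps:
h(k, O) = 0 (h(k, O) = -(O - O)/3 = -⅓*0 = 0)
Q = -42 (Q = -3 + 13*(-3) = -3 - 39 = -42)
h(25, 12)*Q = 0*(-42) = 0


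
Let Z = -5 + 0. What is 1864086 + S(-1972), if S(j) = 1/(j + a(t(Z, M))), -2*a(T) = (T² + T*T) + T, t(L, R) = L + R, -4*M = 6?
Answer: 3748676945/2011 ≈ 1.8641e+6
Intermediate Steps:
Z = -5
M = -3/2 (M = -¼*6 = -3/2 ≈ -1.5000)
a(T) = -T² - T/2 (a(T) = -((T² + T*T) + T)/2 = -((T² + T²) + T)/2 = -(2*T² + T)/2 = -(T + 2*T²)/2 = -T² - T/2)
S(j) = 1/(-39 + j) (S(j) = 1/(j - (-5 - 3/2)*(½ + (-5 - 3/2))) = 1/(j - 1*(-13/2)*(½ - 13/2)) = 1/(j - 1*(-13/2)*(-6)) = 1/(j - 39) = 1/(-39 + j))
1864086 + S(-1972) = 1864086 + 1/(-39 - 1972) = 1864086 + 1/(-2011) = 1864086 - 1/2011 = 3748676945/2011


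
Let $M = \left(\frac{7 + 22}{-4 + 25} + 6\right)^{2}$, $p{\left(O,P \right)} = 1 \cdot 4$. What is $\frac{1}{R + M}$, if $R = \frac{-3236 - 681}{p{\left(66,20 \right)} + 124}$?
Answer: $\frac{56448}{1347803} \approx 0.041882$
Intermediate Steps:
$p{\left(O,P \right)} = 4$
$M = \frac{24025}{441}$ ($M = \left(\frac{29}{21} + 6\right)^{2} = \left(\frac{155}{21}\right)^{2} = \frac{24025}{441} \approx 54.478$)
$R = - \frac{3917}{128}$ ($R = \frac{-3236 - 681}{4 + 124} = - \frac{3917}{128} \approx -30.602$)
$\frac{1}{R + M} = \frac{1}{- \frac{3917}{128} + \frac{24025}{441}} = \frac{1}{\frac{1347803}{56448}} = \frac{56448}{1347803}$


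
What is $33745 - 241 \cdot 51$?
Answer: $21454$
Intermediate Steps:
$33745 - 241 \cdot 51 = 33745 - 12291 = 21454$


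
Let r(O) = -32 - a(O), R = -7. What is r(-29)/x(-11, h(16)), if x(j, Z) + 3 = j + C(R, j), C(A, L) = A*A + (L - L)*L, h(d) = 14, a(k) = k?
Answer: -3/35 ≈ -0.085714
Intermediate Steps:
r(O) = -32 - O
C(A, L) = A**2 (C(A, L) = A**2 + 0*L = A**2 + 0 = A**2)
x(j, Z) = 46 + j (x(j, Z) = -3 + (j + (-7)**2) = -3 + (j + 49) = -3 + (49 + j) = 46 + j)
r(-29)/x(-11, h(16)) = (-32 - 1*(-29))/(46 - 11) = (-32 + 29)/35 = -3*1/35 = -3/35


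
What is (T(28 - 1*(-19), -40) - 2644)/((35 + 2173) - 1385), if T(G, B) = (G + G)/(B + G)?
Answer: -18414/5761 ≈ -3.1963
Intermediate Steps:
T(G, B) = 2*G/(B + G) (T(G, B) = (2*G)/(B + G) = 2*G/(B + G))
(T(28 - 1*(-19), -40) - 2644)/((35 + 2173) - 1385) = (2*(28 - 1*(-19))/(-40 + (28 - 1*(-19))) - 2644)/((35 + 2173) - 1385) = (2*(28 + 19)/(-40 + (28 + 19)) - 2644)/(2208 - 1385) = (2*47/(-40 + 47) - 2644)/823 = (2*47/7 - 2644)*(1/823) = (2*47*(1/7) - 2644)*(1/823) = (94/7 - 2644)*(1/823) = -18414/7*1/823 = -18414/5761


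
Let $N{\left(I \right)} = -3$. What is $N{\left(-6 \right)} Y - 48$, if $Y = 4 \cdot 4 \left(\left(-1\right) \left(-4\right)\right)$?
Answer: $-240$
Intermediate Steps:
$Y = 64$ ($Y = 16 \cdot 4 = 64$)
$N{\left(-6 \right)} Y - 48 = \left(-3\right) 64 - 48 = -192 - 48 = -240$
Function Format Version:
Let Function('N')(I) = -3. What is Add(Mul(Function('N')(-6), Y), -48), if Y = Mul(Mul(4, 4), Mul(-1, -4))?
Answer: -240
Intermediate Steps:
Y = 64 (Y = Mul(16, 4) = 64)
Add(Mul(Function('N')(-6), Y), -48) = Add(Mul(-3, 64), -48) = Add(-192, -48) = -240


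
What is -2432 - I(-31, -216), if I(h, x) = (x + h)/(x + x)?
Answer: -1050871/432 ≈ -2432.6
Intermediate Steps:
I(h, x) = (h + x)/(2*x) (I(h, x) = (h + x)/((2*x)) = (h + x)*(1/(2*x)) = (h + x)/(2*x))
-2432 - I(-31, -216) = -2432 - (-31 - 216)/(2*(-216)) = -2432 - (-1)*(-247)/(2*216) = -2432 - 1*247/432 = -2432 - 247/432 = -1050871/432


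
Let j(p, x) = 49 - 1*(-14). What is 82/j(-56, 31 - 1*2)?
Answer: 82/63 ≈ 1.3016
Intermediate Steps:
j(p, x) = 63 (j(p, x) = 49 + 14 = 63)
82/j(-56, 31 - 1*2) = 82/63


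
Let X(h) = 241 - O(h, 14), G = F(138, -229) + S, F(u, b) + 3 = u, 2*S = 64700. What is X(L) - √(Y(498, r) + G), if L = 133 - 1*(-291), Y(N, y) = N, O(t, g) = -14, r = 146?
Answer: 255 - √32983 ≈ 73.388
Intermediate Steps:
S = 32350 (S = (½)*64700 = 32350)
F(u, b) = -3 + u
L = 424 (L = 133 + 291 = 424)
G = 32485 (G = (-3 + 138) + 32350 = 135 + 32350 = 32485)
X(h) = 255 (X(h) = 241 - 1*(-14) = 241 + 14 = 255)
X(L) - √(Y(498, r) + G) = 255 - √(498 + 32485) = 255 - √32983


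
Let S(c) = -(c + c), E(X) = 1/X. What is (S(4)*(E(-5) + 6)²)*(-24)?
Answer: 161472/25 ≈ 6458.9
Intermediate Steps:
S(c) = -2*c
(S(4)*(E(-5) + 6)²)*(-24) = ((-2*4)*(1/(-5) + 6)²)*(-24) = -8*(-⅕ + 6)²*(-24) = -8*(29/5)²*(-24) = -8*841/25*(-24) = -6728/25*(-24) = 161472/25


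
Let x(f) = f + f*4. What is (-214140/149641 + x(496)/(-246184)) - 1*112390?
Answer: -517551627307200/4604902493 ≈ -1.1239e+5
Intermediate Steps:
x(f) = 5*f (x(f) = f + 4*f = 5*f)
(-214140/149641 + x(496)/(-246184)) - 1*112390 = (-214140/149641 + (5*496)/(-246184)) - 1*112390 = (-214140*1/149641 + 2480*(-1/246184)) - 112390 = (-214140/149641 - 310/30773) - 112390 = -6636118930/4604902493 - 112390 = -517551627307200/4604902493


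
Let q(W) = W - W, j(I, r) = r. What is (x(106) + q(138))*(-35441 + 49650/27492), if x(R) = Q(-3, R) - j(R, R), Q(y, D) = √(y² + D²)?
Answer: 8606266511/2291 - 162382387*√11245/4582 ≈ -1504.2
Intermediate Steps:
q(W) = 0
Q(y, D) = √(D² + y²)
x(R) = √(9 + R²) - R (x(R) = √(R² + (-3)²) - R = √(R² + 9) - R = √(9 + R²) - R)
(x(106) + q(138))*(-35441 + 49650/27492) = ((√(9 + 106²) - 1*106) + 0)*(-35441 + 49650/27492) = ((√(9 + 11236) - 106) + 0)*(-35441 + 49650*(1/27492)) = ((√11245 - 106) + 0)*(-35441 + 8275/4582) = ((-106 + √11245) + 0)*(-162382387/4582) = (-106 + √11245)*(-162382387/4582) = 8606266511/2291 - 162382387*√11245/4582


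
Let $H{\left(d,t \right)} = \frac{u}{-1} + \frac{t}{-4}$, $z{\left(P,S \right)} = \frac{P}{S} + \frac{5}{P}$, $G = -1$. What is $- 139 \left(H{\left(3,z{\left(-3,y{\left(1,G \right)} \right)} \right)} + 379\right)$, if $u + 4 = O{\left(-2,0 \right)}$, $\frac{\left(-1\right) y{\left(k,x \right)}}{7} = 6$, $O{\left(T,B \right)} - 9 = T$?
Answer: $- \frac{8789665}{168} \approx -52319.0$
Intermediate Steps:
$O{\left(T,B \right)} = 9 + T$
$y{\left(k,x \right)} = -42$ ($y{\left(k,x \right)} = \left(-7\right) 6 = -42$)
$u = 3$ ($u = -4 + \left(9 - 2\right) = -4 + 7 = 3$)
$z{\left(P,S \right)} = \frac{5}{P} + \frac{P}{S}$
$H{\left(d,t \right)} = -3 - \frac{t}{4}$ ($H{\left(d,t \right)} = \frac{3}{-1} + \frac{t}{-4} = 3 \left(-1\right) + t \left(- \frac{1}{4}\right) = -3 - \frac{t}{4}$)
$- 139 \left(H{\left(3,z{\left(-3,y{\left(1,G \right)} \right)} \right)} + 379\right) = - 139 \left(\left(-3 - \frac{\frac{5}{-3} - \frac{3}{-42}}{4}\right) + 379\right) = - 139 \left(\left(-3 - \frac{5 \left(- \frac{1}{3}\right) - - \frac{1}{14}}{4}\right) + 379\right) = - 139 \left(\left(-3 - \frac{- \frac{5}{3} + \frac{1}{14}}{4}\right) + 379\right) = - 139 \left(\left(-3 - - \frac{67}{168}\right) + 379\right) = - 139 \left(\left(-3 + \frac{67}{168}\right) + 379\right) = - 139 \left(- \frac{437}{168} + 379\right) = \left(-139\right) \frac{63235}{168} = - \frac{8789665}{168}$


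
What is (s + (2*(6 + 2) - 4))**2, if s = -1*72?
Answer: 3600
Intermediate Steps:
s = -72
(s + (2*(6 + 2) - 4))**2 = (-72 + (2*(6 + 2) - 4))**2 = (-72 + (2*8 - 4))**2 = (-72 + (16 - 4))**2 = (-72 + 12)**2 = (-60)**2 = 3600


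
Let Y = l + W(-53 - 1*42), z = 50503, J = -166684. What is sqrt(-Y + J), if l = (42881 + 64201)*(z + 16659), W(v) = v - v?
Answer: 4*I*sqrt(449500498) ≈ 84806.0*I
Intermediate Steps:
W(v) = 0
l = 7191841284 (l = (42881 + 64201)*(50503 + 16659) = 107082*67162 = 7191841284)
Y = 7191841284 (Y = 7191841284 + 0 = 7191841284)
sqrt(-Y + J) = sqrt(-1*7191841284 - 166684) = sqrt(-7191841284 - 166684) = sqrt(-7192007968) = 4*I*sqrt(449500498)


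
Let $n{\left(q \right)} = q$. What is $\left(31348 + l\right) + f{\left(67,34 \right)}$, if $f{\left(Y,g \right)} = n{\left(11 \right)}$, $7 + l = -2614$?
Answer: $28738$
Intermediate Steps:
$l = -2621$ ($l = -7 - 2614 = -2621$)
$f{\left(Y,g \right)} = 11$
$\left(31348 + l\right) + f{\left(67,34 \right)} = \left(31348 - 2621\right) + 11 = 28727 + 11 = 28738$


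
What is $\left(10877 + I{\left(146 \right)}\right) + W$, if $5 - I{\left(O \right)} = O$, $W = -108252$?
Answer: $-97516$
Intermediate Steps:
$I{\left(O \right)} = 5 - O$
$\left(10877 + I{\left(146 \right)}\right) + W = \left(10877 + \left(5 - 146\right)\right) - 108252 = \left(10877 - 141\right) - 108252 = 10736 - 108252 = -97516$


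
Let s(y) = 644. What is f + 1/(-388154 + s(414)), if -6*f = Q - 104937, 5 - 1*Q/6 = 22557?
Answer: 7758240832/193755 ≈ 40042.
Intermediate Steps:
Q = -135312 (Q = 30 - 6*22557 = 30 - 135342 = -135312)
f = 80083/2 (f = -(-135312 - 104937)/6 = -⅙*(-240249) = 80083/2 ≈ 40042.)
f + 1/(-388154 + s(414)) = 80083/2 + 1/(-388154 + 644) = 80083/2 + 1/(-387510) = 80083/2 - 1/387510 = 7758240832/193755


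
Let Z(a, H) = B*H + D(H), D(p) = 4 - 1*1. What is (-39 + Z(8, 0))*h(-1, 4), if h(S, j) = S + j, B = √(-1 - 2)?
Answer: -108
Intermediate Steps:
B = I*√3 (B = √(-3) = I*√3 ≈ 1.732*I)
D(p) = 3 (D(p) = 4 - 1 = 3)
Z(a, H) = 3 + I*H*√3 (Z(a, H) = (I*√3)*H + 3 = I*H*√3 + 3 = 3 + I*H*√3)
(-39 + Z(8, 0))*h(-1, 4) = (-39 + (3 + I*0*√3))*(-1 + 4) = (-39 + (3 + 0))*3 = (-39 + 3)*3 = -36*3 = -108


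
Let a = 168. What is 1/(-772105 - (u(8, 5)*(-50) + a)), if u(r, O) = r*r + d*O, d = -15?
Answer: -1/772823 ≈ -1.2940e-6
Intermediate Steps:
u(r, O) = r**2 - 15*O (u(r, O) = r*r - 15*O = r**2 - 15*O)
1/(-772105 - (u(8, 5)*(-50) + a)) = 1/(-772105 - ((8**2 - 15*5)*(-50) + 168)) = 1/(-772105 - ((64 - 75)*(-50) + 168)) = 1/(-772105 - (-11*(-50) + 168)) = 1/(-772105 - (550 + 168)) = 1/(-772105 - 1*718) = 1/(-772105 - 718) = 1/(-772823) = -1/772823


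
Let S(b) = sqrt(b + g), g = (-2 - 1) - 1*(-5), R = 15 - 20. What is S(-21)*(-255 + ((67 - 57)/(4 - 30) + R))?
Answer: -3385*I*sqrt(19)/13 ≈ -1135.0*I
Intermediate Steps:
R = -5
g = 2 (g = -3 + 5 = 2)
S(b) = sqrt(2 + b) (S(b) = sqrt(b + 2) = sqrt(2 + b))
S(-21)*(-255 + ((67 - 57)/(4 - 30) + R)) = sqrt(2 - 21)*(-255 + ((67 - 57)/(4 - 30) - 5)) = sqrt(-19)*(-255 + (10/(-26) - 5)) = (I*sqrt(19))*(-255 + (10*(-1/26) - 5)) = (I*sqrt(19))*(-255 + (-5/13 - 5)) = (I*sqrt(19))*(-255 - 70/13) = (I*sqrt(19))*(-3385/13) = -3385*I*sqrt(19)/13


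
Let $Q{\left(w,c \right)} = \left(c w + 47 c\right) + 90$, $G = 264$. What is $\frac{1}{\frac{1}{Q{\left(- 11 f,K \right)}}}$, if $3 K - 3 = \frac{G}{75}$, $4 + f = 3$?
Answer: $\frac{16204}{75} \approx 216.05$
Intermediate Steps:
$f = -1$ ($f = -4 + 3 = -1$)
$K = \frac{163}{75}$ ($K = 1 + \frac{264 \cdot \frac{1}{75}}{3} = 1 + \frac{1}{3} \cdot \frac{88}{25} = 1 + \frac{88}{75} = \frac{163}{75} \approx 2.1733$)
$Q{\left(w,c \right)} = 90 + 47 c + c w$ ($Q{\left(w,c \right)} = \left(47 c + c w\right) + 90 = 90 + 47 c + c w$)
$\frac{1}{\frac{1}{Q{\left(- 11 f,K \right)}}} = \frac{1}{\frac{1}{90 + 47 \cdot \frac{163}{75} + \frac{163 \left(\left(-11\right) \left(-1\right)\right)}{75}}} = \frac{1}{\frac{1}{90 + \frac{7661}{75} + \frac{163}{75} \cdot 11}} = \frac{1}{\frac{1}{90 + \frac{7661}{75} + \frac{1793}{75}}} = \frac{1}{\frac{1}{\frac{16204}{75}}} = \frac{1}{\frac{75}{16204}} = \frac{16204}{75}$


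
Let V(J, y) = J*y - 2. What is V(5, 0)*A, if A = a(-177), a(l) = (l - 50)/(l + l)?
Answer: -227/177 ≈ -1.2825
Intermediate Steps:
a(l) = (-50 + l)/(2*l) (a(l) = (-50 + l)/((2*l)) = (-50 + l)*(1/(2*l)) = (-50 + l)/(2*l))
V(J, y) = -2 + J*y
A = 227/354 (A = (1/2)*(-50 - 177)/(-177) = (1/2)*(-1/177)*(-227) = 227/354 ≈ 0.64124)
V(5, 0)*A = (-2 + 5*0)*(227/354) = (-2 + 0)*(227/354) = -2*227/354 = -227/177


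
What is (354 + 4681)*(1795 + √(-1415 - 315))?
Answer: 9037825 + 5035*I*√1730 ≈ 9.0378e+6 + 2.0942e+5*I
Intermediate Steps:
(354 + 4681)*(1795 + √(-1415 - 315)) = 5035*(1795 + √(-1730)) = 5035*(1795 + I*√1730) = 9037825 + 5035*I*√1730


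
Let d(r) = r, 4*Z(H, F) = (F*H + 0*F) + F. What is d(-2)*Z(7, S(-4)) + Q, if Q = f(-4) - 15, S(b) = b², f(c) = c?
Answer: -83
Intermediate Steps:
Z(H, F) = F/4 + F*H/4 (Z(H, F) = ((F*H + 0*F) + F)/4 = ((F*H + 0) + F)/4 = (F*H + F)/4 = (F + F*H)/4 = F/4 + F*H/4)
Q = -19 (Q = -4 - 15 = -19)
d(-2)*Z(7, S(-4)) + Q = -(-4)²*(1 + 7)/2 - 19 = -16*8/2 - 19 = -2*32 - 19 = -64 - 19 = -83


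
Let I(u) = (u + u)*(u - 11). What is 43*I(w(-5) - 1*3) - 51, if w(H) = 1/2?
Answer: 5703/2 ≈ 2851.5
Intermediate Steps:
w(H) = ½
I(u) = 2*u*(-11 + u) (I(u) = (2*u)*(-11 + u) = 2*u*(-11 + u))
43*I(w(-5) - 1*3) - 51 = 43*(2*(½ - 1*3)*(-11 + (½ - 1*3))) - 51 = 43*(2*(½ - 3)*(-11 + (½ - 3))) - 51 = 43*(2*(-5/2)*(-11 - 5/2)) - 51 = 43*(2*(-5/2)*(-27/2)) - 51 = 43*(135/2) - 51 = 5805/2 - 51 = 5703/2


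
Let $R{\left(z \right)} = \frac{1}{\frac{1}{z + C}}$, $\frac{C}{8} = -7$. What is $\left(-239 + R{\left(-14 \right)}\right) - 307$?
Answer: $-616$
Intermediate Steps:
$C = -56$ ($C = 8 \left(-7\right) = -56$)
$R{\left(z \right)} = -56 + z$ ($R{\left(z \right)} = \frac{1}{\frac{1}{z - 56}} = \frac{1}{\frac{1}{-56 + z}} = -56 + z$)
$\left(-239 + R{\left(-14 \right)}\right) - 307 = \left(-239 - 70\right) - 307 = -309 - 307 = -616$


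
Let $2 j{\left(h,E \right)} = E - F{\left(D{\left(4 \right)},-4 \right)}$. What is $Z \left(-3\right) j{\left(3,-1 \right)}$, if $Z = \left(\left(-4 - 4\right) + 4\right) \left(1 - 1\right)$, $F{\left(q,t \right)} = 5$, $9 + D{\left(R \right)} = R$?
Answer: $0$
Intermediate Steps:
$D{\left(R \right)} = -9 + R$
$j{\left(h,E \right)} = - \frac{5}{2} + \frac{E}{2}$ ($j{\left(h,E \right)} = \frac{E - 5}{2} = \frac{-5 + E}{2} = - \frac{5}{2} + \frac{E}{2}$)
$Z = 0$ ($Z = \left(-8 + 4\right) 0 = \left(-4\right) 0 = 0$)
$Z \left(-3\right) j{\left(3,-1 \right)} = 0 \left(-3\right) \left(- \frac{5}{2} + \frac{1}{2} \left(-1\right)\right) = 0 \left(- \frac{5}{2} - \frac{1}{2}\right) = 0 \left(-3\right) = 0$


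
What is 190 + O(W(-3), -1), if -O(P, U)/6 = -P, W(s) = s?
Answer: 172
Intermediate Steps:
O(P, U) = 6*P (O(P, U) = -(-6)*P = 6*P)
190 + O(W(-3), -1) = 190 + 6*(-3) = 190 - 18 = 172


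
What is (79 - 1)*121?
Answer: 9438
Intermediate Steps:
(79 - 1)*121 = 78*121 = 9438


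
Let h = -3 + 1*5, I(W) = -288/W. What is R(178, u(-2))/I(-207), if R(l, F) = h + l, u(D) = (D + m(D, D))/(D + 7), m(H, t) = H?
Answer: 1035/8 ≈ 129.38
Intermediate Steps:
h = 2 (h = -3 + 5 = 2)
u(D) = 2*D/(7 + D) (u(D) = (D + D)/(D + 7) = (2*D)/(7 + D) = 2*D/(7 + D))
R(l, F) = 2 + l
R(178, u(-2))/I(-207) = (2 + 178)/((-288/(-207))) = 180/((-288*(-1/207))) = 180/(32/23) = 180*(23/32) = 1035/8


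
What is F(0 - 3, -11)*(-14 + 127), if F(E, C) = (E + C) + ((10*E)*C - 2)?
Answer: 35482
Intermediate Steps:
F(E, C) = -2 + C + E + 10*C*E (F(E, C) = (C + E) + (10*C*E - 2) = (C + E) + (-2 + 10*C*E) = -2 + C + E + 10*C*E)
F(0 - 3, -11)*(-14 + 127) = (-2 - 11 + (0 - 3) + 10*(-11)*(0 - 3))*(-14 + 127) = (-2 - 11 - 3 + 10*(-11)*(-3))*113 = (-2 - 11 - 3 + 330)*113 = 314*113 = 35482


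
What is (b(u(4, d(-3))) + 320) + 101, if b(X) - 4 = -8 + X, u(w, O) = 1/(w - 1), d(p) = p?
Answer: 1252/3 ≈ 417.33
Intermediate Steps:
u(w, O) = 1/(-1 + w)
b(X) = -4 + X (b(X) = 4 + (-8 + X) = -4 + X)
(b(u(4, d(-3))) + 320) + 101 = ((-4 + 1/(-1 + 4)) + 320) + 101 = ((-4 + 1/3) + 320) + 101 = (-11/3 + 320) + 101 = 949/3 + 101 = 1252/3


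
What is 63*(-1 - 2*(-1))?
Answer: 63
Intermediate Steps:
63*(-1 - 2*(-1)) = 63*(-1 + 2) = 63*1 = 63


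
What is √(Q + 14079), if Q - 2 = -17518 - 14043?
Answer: 2*I*√4370 ≈ 132.21*I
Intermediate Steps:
Q = -31559 (Q = 2 + (-17518 - 14043) = 2 - 31561 = -31559)
√(Q + 14079) = √(-31559 + 14079) = √(-17480) = 2*I*√4370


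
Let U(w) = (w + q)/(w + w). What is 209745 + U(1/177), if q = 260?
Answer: 465511/2 ≈ 2.3276e+5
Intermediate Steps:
U(w) = (260 + w)/(2*w) (U(w) = (w + 260)/(w + w) = (260 + w)/((2*w)) = (260 + w)*(1/(2*w)) = (260 + w)/(2*w))
209745 + U(1/177) = 209745 + (260 + 1/177)/(2*(1/177)) = 209745 + (½)*177*(46021/177) = 209745 + 46021/2 = 465511/2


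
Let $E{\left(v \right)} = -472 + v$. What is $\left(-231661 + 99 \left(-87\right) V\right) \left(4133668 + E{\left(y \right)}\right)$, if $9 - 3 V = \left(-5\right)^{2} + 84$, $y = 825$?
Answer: $229185990219$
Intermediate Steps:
$V = - \frac{100}{3}$ ($V = 3 - \frac{\left(-5\right)^{2} + 84}{3} = 3 - \frac{25 + 84}{3} = 3 - \frac{109}{3} = - \frac{100}{3} \approx -33.333$)
$\left(-231661 + 99 \left(-87\right) V\right) \left(4133668 + E{\left(y \right)}\right) = \left(-231661 + 99 \left(-87\right) \left(- \frac{100}{3}\right)\right) \left(4133668 + \left(-472 + 825\right)\right) = \left(-231661 - -287100\right) \left(4133668 + 353\right) = \left(-231661 + 287100\right) 4134021 = 55439 \cdot 4134021 = 229185990219$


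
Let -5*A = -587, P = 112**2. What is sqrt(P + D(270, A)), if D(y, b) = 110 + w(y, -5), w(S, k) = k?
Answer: sqrt(12649) ≈ 112.47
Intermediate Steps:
P = 12544
A = 587/5 (A = -1/5*(-587) = 587/5 ≈ 117.40)
D(y, b) = 105 (D(y, b) = 110 - 5 = 105)
sqrt(P + D(270, A)) = sqrt(12544 + 105) = sqrt(12649)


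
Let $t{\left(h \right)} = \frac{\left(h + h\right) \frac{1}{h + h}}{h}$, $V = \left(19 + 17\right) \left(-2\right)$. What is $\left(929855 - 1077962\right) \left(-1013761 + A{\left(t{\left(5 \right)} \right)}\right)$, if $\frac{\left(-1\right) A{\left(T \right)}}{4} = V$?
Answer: $150102445611$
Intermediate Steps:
$V = -72$ ($V = 36 \left(-2\right) = -72$)
$t{\left(h \right)} = \frac{1}{h}$ ($t{\left(h \right)} = \frac{2 h \frac{1}{2 h}}{h} = 1 \frac{1}{h} = \frac{1}{h}$)
$A{\left(T \right)} = 288$ ($A{\left(T \right)} = \left(-4\right) \left(-72\right) = 288$)
$\left(929855 - 1077962\right) \left(-1013761 + A{\left(t{\left(5 \right)} \right)}\right) = \left(929855 - 1077962\right) \left(-1013761 + 288\right) = \left(-148107\right) \left(-1013473\right) = 150102445611$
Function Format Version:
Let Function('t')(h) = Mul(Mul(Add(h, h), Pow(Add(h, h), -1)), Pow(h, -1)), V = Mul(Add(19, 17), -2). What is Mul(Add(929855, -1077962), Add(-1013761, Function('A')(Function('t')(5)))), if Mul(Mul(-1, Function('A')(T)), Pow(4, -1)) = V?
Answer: 150102445611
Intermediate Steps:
V = -72 (V = Mul(36, -2) = -72)
Function('t')(h) = Pow(h, -1) (Function('t')(h) = Mul(Mul(Mul(2, h), Pow(Mul(2, h), -1)), Pow(h, -1)) = Mul(Mul(Mul(2, h), Mul(Rational(1, 2), Pow(h, -1))), Pow(h, -1)) = Mul(1, Pow(h, -1)) = Pow(h, -1))
Function('A')(T) = 288 (Function('A')(T) = Mul(-4, -72) = 288)
Mul(Add(929855, -1077962), Add(-1013761, Function('A')(Function('t')(5)))) = Mul(Add(929855, -1077962), Add(-1013761, 288)) = Mul(-148107, -1013473) = 150102445611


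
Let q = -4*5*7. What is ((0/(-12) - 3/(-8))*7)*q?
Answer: -735/2 ≈ -367.50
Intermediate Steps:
q = -140 (q = -20*7 = -140)
((0/(-12) - 3/(-8))*7)*q = ((0/(-12) - 3/(-8))*7)*(-140) = ((0*(-1/12) - 3*(-1/8))*7)*(-140) = ((0 + 3/8)*7)*(-140) = ((3/8)*7)*(-140) = (21/8)*(-140) = -735/2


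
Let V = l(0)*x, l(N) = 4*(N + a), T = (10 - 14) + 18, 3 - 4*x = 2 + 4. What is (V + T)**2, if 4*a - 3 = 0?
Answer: 2209/16 ≈ 138.06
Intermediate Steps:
x = -3/4 (x = 3/4 - (2 + 4)/4 = 3/4 - 1/4*6 = 3/4 - 3/2 = -3/4 ≈ -0.75000)
a = 3/4 (a = 3/4 + (1/4)*0 = 3/4 + 0 = 3/4 ≈ 0.75000)
T = 14 (T = -4 + 18 = 14)
l(N) = 3 + 4*N (l(N) = 4*(N + 3/4) = 4*(3/4 + N) = 3 + 4*N)
V = -9/4 (V = (3 + 4*0)*(-3/4) = (3 + 0)*(-3/4) = 3*(-3/4) = -9/4 ≈ -2.2500)
(V + T)**2 = (-9/4 + 14)**2 = (47/4)**2 = 2209/16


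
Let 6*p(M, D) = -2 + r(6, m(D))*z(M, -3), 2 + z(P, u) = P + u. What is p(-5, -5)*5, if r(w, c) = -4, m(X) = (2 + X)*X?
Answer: 95/3 ≈ 31.667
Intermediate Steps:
m(X) = X*(2 + X)
z(P, u) = -2 + P + u (z(P, u) = -2 + (P + u) = -2 + P + u)
p(M, D) = 3 - 2*M/3 (p(M, D) = (-2 - 4*(-2 + M - 3))/6 = (-2 - 4*(-5 + M))/6 = (-2 + (20 - 4*M))/6 = (18 - 4*M)/6 = 3 - 2*M/3)
p(-5, -5)*5 = (3 - ⅔*(-5))*5 = (3 + 10/3)*5 = (19/3)*5 = 95/3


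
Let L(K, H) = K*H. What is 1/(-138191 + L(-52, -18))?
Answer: -1/137255 ≈ -7.2857e-6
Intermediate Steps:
L(K, H) = H*K
1/(-138191 + L(-52, -18)) = 1/(-138191 - 18*(-52)) = 1/(-138191 + 936) = 1/(-137255) = -1/137255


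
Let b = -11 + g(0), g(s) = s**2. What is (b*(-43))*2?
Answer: 946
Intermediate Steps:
b = -11 (b = -11 + 0**2 = -11 + 0 = -11)
(b*(-43))*2 = -11*(-43)*2 = 473*2 = 946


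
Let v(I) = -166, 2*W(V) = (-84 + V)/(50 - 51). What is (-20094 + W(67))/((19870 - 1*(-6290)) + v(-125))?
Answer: -40171/51988 ≈ -0.77270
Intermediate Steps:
W(V) = 42 - V/2 (W(V) = ((-84 + V)/(50 - 51))/2 = ((-84 + V)/(-1))/2 = ((-84 + V)*(-1))/2 = (84 - V)/2 = 42 - V/2)
(-20094 + W(67))/((19870 - 1*(-6290)) + v(-125)) = (-20094 + (42 - ½*67))/((19870 - 1*(-6290)) - 166) = (-20094 + (42 - 67/2))/((19870 + 6290) - 166) = (-20094 + 17/2)/(26160 - 166) = -40171/2/25994 = -40171/2*1/25994 = -40171/51988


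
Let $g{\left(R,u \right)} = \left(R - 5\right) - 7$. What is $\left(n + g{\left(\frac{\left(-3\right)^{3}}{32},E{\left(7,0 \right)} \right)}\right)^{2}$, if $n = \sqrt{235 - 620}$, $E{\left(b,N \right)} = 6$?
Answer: $\frac{\left(-411 + 32 i \sqrt{385}\right)^{2}}{1024} \approx -220.04 - 504.02 i$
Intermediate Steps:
$g{\left(R,u \right)} = -12 + R$ ($g{\left(R,u \right)} = \left(-5 + R\right) - 7 = -12 + R$)
$n = i \sqrt{385}$ ($n = \sqrt{-385} = i \sqrt{385} \approx 19.621 i$)
$\left(n + g{\left(\frac{\left(-3\right)^{3}}{32},E{\left(7,0 \right)} \right)}\right)^{2} = \left(i \sqrt{385} - \left(12 - \frac{\left(-3\right)^{3}}{32}\right)\right)^{2} = \left(i \sqrt{385} - \frac{411}{32}\right)^{2} = \left(- \frac{411}{32} + i \sqrt{385}\right)^{2}$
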